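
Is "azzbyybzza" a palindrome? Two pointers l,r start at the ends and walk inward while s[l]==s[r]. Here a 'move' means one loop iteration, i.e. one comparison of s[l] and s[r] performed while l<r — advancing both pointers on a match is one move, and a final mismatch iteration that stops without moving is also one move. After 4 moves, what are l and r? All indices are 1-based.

[1,10] 'a'=='a' → l++,r--
[2,9] 'z'=='z' → l++,r--
[3,8] 'z'=='z' → l++,r--
[4,7] 'b'=='b' → l++,r--

l=5, r=6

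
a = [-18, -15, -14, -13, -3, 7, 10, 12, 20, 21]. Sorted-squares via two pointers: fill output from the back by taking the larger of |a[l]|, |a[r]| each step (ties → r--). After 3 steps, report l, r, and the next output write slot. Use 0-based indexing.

l=1, r=7, next write slot=6

l=0 r=9: |-18|<=|21| out[9]=441, r--
l=0 r=8: |-18|<=|20| out[8]=400, r--
l=0 r=7: |-18|>|12| out[7]=324, l++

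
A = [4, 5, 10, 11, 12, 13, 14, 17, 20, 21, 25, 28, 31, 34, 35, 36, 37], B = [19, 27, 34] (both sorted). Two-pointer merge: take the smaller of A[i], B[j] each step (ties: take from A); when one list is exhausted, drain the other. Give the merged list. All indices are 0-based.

[4, 5, 10, 11, 12, 13, 14, 17, 19, 20, 21, 25, 27, 28, 31, 34, 34, 35, 36, 37]

i=0 j=0: A[i]=4<=B[j]=19 take 4, i++
i=1 j=0: A[i]=5<=B[j]=19 take 5, i++
i=2 j=0: A[i]=10<=B[j]=19 take 10, i++
i=3 j=0: A[i]=11<=B[j]=19 take 11, i++
i=4 j=0: A[i]=12<=B[j]=19 take 12, i++
i=5 j=0: A[i]=13<=B[j]=19 take 13, i++
i=6 j=0: A[i]=14<=B[j]=19 take 14, i++
i=7 j=0: A[i]=17<=B[j]=19 take 17, i++
i=8 j=0: A[i]=20>B[j]=19 take 19, j++
i=8 j=1: A[i]=20<=B[j]=27 take 20, i++
i=9 j=1: A[i]=21<=B[j]=27 take 21, i++
i=10 j=1: A[i]=25<=B[j]=27 take 25, i++
i=11 j=1: A[i]=28>B[j]=27 take 27, j++
i=11 j=2: A[i]=28<=B[j]=34 take 28, i++
i=12 j=2: A[i]=31<=B[j]=34 take 31, i++
i=13 j=2: A[i]=34<=B[j]=34 take 34, i++
i=14 j=2: A[i]=35>B[j]=34 take 34, j++
i=14 j=3: B done, take A[i]=35, i++
i=15 j=3: B done, take A[i]=36, i++
i=16 j=3: B done, take A[i]=37, i++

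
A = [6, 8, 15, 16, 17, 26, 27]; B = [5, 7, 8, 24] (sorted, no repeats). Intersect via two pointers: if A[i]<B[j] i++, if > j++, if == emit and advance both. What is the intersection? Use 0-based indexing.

[i=0,j=0] 6>5 → j++
[i=0,j=1] 6<7 → i++
[i=1,j=1] 8>7 → j++
[i=1,j=2] 8==8 emit → i++,j++
[i=2,j=3] 15<24 → i++
[i=3,j=3] 16<24 → i++
[i=4,j=3] 17<24 → i++
[i=5,j=3] 26>24 → j++

intersection = [8]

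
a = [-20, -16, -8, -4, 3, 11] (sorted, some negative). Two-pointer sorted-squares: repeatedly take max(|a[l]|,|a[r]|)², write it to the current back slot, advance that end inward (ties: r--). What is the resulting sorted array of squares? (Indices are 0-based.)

[0,5] |-20|>|11| out[5]=400 → l++
[1,5] |-16|>|11| out[4]=256 → l++
[2,5] |-8|<=|11| out[3]=121 → r--
[2,4] |-8|>|3| out[2]=64 → l++
[3,4] |-4|>|3| out[1]=16 → l++
[4,4] |3|<=|3| out[0]=9 → r--

[9, 16, 64, 121, 256, 400]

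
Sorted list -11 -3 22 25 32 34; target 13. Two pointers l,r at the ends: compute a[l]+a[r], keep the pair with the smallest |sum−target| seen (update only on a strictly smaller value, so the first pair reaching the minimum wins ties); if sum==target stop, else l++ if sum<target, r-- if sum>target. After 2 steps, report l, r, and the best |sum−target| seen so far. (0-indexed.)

l=0, r=3, best |Δ|=8

[0,5] -11+34=23 d=10 * → r--
[0,4] -11+32=21 d=8 * → r--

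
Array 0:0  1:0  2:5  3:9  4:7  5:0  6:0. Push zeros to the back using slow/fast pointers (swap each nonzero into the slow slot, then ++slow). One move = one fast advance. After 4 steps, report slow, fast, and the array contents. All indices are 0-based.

slow=2, fast=4, a=[5, 9, 0, 0, 7, 0, 0]

slow=0 fast=0: a[fast]=0, fast++
slow=0 fast=1: a[fast]=0, fast++
slow=0 fast=2: a[fast]=5≠0 swap→a[0]=5, slow++,fast++
slow=1 fast=3: a[fast]=9≠0 swap→a[1]=9, slow++,fast++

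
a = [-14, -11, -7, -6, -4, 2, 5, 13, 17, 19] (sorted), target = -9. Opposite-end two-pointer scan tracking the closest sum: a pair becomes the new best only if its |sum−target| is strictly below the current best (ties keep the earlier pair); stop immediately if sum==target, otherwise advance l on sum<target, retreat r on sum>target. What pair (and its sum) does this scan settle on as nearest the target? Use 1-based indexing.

pair (-14, 5) with sum -9 (|Δ|=0)

[1,10] -14+19=5 d=14 * → r--
[1,9] -14+17=3 d=12 * → r--
[1,8] -14+13=-1 d=8 * → r--
[1,7] -14+5=-9 d=0 * → stop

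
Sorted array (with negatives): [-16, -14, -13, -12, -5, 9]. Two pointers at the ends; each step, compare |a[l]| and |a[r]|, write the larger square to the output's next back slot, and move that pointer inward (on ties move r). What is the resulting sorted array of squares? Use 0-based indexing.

l=0 r=5: |-16|>|9| out[5]=256, l++
l=1 r=5: |-14|>|9| out[4]=196, l++
l=2 r=5: |-13|>|9| out[3]=169, l++
l=3 r=5: |-12|>|9| out[2]=144, l++
l=4 r=5: |-5|<=|9| out[1]=81, r--
l=4 r=4: |-5|<=|-5| out[0]=25, r--

[25, 81, 144, 169, 196, 256]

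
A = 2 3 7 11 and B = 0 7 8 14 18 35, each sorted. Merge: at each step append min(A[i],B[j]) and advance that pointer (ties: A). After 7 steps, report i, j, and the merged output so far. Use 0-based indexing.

i=4, j=3, merged so far=[0, 2, 3, 7, 7, 8, 11]

[i=0,j=0] A[i]=2>B[j]=0 take 0 → j++
[i=0,j=1] A[i]=2<=B[j]=7 take 2 → i++
[i=1,j=1] A[i]=3<=B[j]=7 take 3 → i++
[i=2,j=1] A[i]=7<=B[j]=7 take 7 → i++
[i=3,j=1] A[i]=11>B[j]=7 take 7 → j++
[i=3,j=2] A[i]=11>B[j]=8 take 8 → j++
[i=3,j=3] A[i]=11<=B[j]=14 take 11 → i++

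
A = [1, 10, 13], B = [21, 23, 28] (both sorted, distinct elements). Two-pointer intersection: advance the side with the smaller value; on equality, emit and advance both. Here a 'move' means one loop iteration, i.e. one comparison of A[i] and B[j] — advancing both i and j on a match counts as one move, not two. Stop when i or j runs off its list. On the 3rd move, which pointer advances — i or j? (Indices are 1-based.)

i

[i=1,j=1] 1<21 → i++
[i=2,j=1] 10<21 → i++
[i=3,j=1] 13<21 → i++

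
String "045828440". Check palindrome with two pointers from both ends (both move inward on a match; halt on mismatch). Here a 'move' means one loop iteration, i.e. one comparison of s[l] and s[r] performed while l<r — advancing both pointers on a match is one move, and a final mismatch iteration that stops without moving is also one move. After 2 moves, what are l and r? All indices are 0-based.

l=2, r=6

[0,8] '0'=='0' → l++,r--
[1,7] '4'=='4' → l++,r--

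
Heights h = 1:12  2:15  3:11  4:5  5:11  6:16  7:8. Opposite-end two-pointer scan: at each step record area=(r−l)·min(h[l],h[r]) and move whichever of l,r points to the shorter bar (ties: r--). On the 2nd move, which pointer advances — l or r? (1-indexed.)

[1,7] min(12,8)*6=48 best=48 * → r--
[1,6] min(12,16)*5=60 best=60 * → l++

l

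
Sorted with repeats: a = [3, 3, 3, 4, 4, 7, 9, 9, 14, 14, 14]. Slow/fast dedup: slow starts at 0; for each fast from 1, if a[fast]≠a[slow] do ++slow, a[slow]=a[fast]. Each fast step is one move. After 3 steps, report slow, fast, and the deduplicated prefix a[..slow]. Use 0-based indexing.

(s=0,f=1) a[fast]=3=a[slow] dup → fast++
(s=0,f=2) a[fast]=3=a[slow] dup → fast++
(s=0,f=3) a[fast]=4≠a[slow]=3 write a[1]=4 → slow++,fast++

slow=1, fast=4, prefix=[3, 4]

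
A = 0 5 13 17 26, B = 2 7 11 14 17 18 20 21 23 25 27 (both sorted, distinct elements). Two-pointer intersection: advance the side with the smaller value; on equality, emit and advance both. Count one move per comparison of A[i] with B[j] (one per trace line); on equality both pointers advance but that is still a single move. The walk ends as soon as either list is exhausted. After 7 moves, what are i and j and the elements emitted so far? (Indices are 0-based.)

i=0 j=0: 0<2, i++
i=1 j=0: 5>2, j++
i=1 j=1: 5<7, i++
i=2 j=1: 13>7, j++
i=2 j=2: 13>11, j++
i=2 j=3: 13<14, i++
i=3 j=3: 17>14, j++

i=3, j=4, emitted=[]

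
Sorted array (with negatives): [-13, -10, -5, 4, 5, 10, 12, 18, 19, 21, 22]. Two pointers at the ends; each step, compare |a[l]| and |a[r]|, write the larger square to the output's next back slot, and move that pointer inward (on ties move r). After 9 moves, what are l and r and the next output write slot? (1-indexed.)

[1,11] |-13|<=|22| out[11]=484 → r--
[1,10] |-13|<=|21| out[10]=441 → r--
[1,9] |-13|<=|19| out[9]=361 → r--
[1,8] |-13|<=|18| out[8]=324 → r--
[1,7] |-13|>|12| out[7]=169 → l++
[2,7] |-10|<=|12| out[6]=144 → r--
[2,6] |-10|<=|10| out[5]=100 → r--
[2,5] |-10|>|5| out[4]=100 → l++
[3,5] |-5|<=|5| out[3]=25 → r--

l=3, r=4, next write slot=2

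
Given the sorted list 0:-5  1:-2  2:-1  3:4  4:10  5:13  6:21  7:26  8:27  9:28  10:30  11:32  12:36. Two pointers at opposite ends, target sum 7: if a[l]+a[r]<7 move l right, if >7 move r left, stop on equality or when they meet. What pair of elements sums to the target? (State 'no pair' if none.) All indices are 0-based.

no pair

[0,12] -5+36=31 >7 → r--
[0,11] -5+32=27 >7 → r--
[0,10] -5+30=25 >7 → r--
[0,9] -5+28=23 >7 → r--
[0,8] -5+27=22 >7 → r--
[0,7] -5+26=21 >7 → r--
[0,6] -5+21=16 >7 → r--
[0,5] -5+13=8 >7 → r--
[0,4] -5+10=5 <7 → l++
[1,4] -2+10=8 >7 → r--
[1,3] -2+4=2 <7 → l++
[2,3] -1+4=3 <7 → l++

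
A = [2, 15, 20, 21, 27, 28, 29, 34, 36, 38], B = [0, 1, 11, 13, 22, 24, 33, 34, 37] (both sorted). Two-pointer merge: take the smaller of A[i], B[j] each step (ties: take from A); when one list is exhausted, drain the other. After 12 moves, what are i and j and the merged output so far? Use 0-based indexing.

i=0 j=0: A[i]=2>B[j]=0 take 0, j++
i=0 j=1: A[i]=2>B[j]=1 take 1, j++
i=0 j=2: A[i]=2<=B[j]=11 take 2, i++
i=1 j=2: A[i]=15>B[j]=11 take 11, j++
i=1 j=3: A[i]=15>B[j]=13 take 13, j++
i=1 j=4: A[i]=15<=B[j]=22 take 15, i++
i=2 j=4: A[i]=20<=B[j]=22 take 20, i++
i=3 j=4: A[i]=21<=B[j]=22 take 21, i++
i=4 j=4: A[i]=27>B[j]=22 take 22, j++
i=4 j=5: A[i]=27>B[j]=24 take 24, j++
i=4 j=6: A[i]=27<=B[j]=33 take 27, i++
i=5 j=6: A[i]=28<=B[j]=33 take 28, i++

i=6, j=6, merged so far=[0, 1, 2, 11, 13, 15, 20, 21, 22, 24, 27, 28]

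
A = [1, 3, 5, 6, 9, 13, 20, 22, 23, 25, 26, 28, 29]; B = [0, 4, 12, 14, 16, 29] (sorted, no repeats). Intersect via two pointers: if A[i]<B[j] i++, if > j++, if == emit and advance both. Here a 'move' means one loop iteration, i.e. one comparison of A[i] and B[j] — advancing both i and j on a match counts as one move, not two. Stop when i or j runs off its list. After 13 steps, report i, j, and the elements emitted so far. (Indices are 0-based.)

i=0 j=0: 1>0, j++
i=0 j=1: 1<4, i++
i=1 j=1: 3<4, i++
i=2 j=1: 5>4, j++
i=2 j=2: 5<12, i++
i=3 j=2: 6<12, i++
i=4 j=2: 9<12, i++
i=5 j=2: 13>12, j++
i=5 j=3: 13<14, i++
i=6 j=3: 20>14, j++
i=6 j=4: 20>16, j++
i=6 j=5: 20<29, i++
i=7 j=5: 22<29, i++

i=8, j=5, emitted=[]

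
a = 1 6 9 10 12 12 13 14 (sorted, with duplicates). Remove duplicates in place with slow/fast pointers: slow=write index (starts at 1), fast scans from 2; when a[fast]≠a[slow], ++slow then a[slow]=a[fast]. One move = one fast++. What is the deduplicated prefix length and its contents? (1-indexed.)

(s=1,f=2) a[fast]=6≠a[slow]=1 write a[2]=6 → slow++,fast++
(s=2,f=3) a[fast]=9≠a[slow]=6 write a[3]=9 → slow++,fast++
(s=3,f=4) a[fast]=10≠a[slow]=9 write a[4]=10 → slow++,fast++
(s=4,f=5) a[fast]=12≠a[slow]=10 write a[5]=12 → slow++,fast++
(s=5,f=6) a[fast]=12=a[slow] dup → fast++
(s=5,f=7) a[fast]=13≠a[slow]=12 write a[6]=13 → slow++,fast++
(s=6,f=8) a[fast]=14≠a[slow]=13 write a[7]=14 → slow++,fast++

length 7; prefix = [1, 6, 9, 10, 12, 13, 14]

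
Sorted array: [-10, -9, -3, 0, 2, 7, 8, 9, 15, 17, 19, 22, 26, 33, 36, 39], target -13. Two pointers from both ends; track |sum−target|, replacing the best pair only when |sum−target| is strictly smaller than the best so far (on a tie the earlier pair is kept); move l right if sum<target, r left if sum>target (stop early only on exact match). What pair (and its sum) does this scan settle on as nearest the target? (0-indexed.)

[0,15] -10+39=29 d=42 * → r--
[0,14] -10+36=26 d=39 * → r--
[0,13] -10+33=23 d=36 * → r--
[0,12] -10+26=16 d=29 * → r--
[0,11] -10+22=12 d=25 * → r--
[0,10] -10+19=9 d=22 * → r--
[0,9] -10+17=7 d=20 * → r--
[0,8] -10+15=5 d=18 * → r--
[0,7] -10+9=-1 d=12 * → r--
[0,6] -10+8=-2 d=11 * → r--
[0,5] -10+7=-3 d=10 * → r--
[0,4] -10+2=-8 d=5 * → r--
[0,3] -10+0=-10 d=3 * → r--
[0,2] -10+-3=-13 d=0 * → stop

pair (-10, -3) with sum -13 (|Δ|=0)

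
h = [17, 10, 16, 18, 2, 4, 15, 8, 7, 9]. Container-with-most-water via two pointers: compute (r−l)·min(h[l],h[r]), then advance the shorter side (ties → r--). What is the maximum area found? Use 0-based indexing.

max area = 90

l=0 r=9: min(17,9)*9=81 best=81 *, r--
l=0 r=8: min(17,7)*8=56 best=81, r--
l=0 r=7: min(17,8)*7=56 best=81, r--
l=0 r=6: min(17,15)*6=90 best=90 *, r--
l=0 r=5: min(17,4)*5=20 best=90, r--
l=0 r=4: min(17,2)*4=8 best=90, r--
l=0 r=3: min(17,18)*3=51 best=90, l++
l=1 r=3: min(10,18)*2=20 best=90, l++
l=2 r=3: min(16,18)*1=16 best=90, l++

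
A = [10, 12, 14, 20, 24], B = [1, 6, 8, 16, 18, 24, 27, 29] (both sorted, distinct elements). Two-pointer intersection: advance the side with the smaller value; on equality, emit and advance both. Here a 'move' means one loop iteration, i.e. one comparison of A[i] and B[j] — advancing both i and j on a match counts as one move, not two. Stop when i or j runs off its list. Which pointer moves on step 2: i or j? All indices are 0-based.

j

i=0 j=0: 10>1, j++
i=0 j=1: 10>6, j++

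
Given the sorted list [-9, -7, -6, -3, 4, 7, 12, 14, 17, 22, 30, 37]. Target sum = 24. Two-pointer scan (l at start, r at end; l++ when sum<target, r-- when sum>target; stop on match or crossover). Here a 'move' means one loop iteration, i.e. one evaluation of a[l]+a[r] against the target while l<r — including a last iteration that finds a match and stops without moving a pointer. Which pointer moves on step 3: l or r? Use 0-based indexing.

l=0 r=11: -9+37=28 >24, r--
l=0 r=10: -9+30=21 <24, l++
l=1 r=10: -7+30=23 <24, l++

l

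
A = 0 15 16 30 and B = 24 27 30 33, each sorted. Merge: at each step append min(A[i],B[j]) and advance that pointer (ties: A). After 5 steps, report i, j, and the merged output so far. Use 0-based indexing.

i=3, j=2, merged so far=[0, 15, 16, 24, 27]

i=0 j=0: A[i]=0<=B[j]=24 take 0, i++
i=1 j=0: A[i]=15<=B[j]=24 take 15, i++
i=2 j=0: A[i]=16<=B[j]=24 take 16, i++
i=3 j=0: A[i]=30>B[j]=24 take 24, j++
i=3 j=1: A[i]=30>B[j]=27 take 27, j++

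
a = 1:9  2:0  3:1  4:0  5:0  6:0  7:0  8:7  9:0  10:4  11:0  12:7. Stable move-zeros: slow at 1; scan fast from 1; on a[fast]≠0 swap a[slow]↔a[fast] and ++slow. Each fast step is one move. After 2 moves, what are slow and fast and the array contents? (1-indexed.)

slow=2, fast=3, a=[9, 0, 1, 0, 0, 0, 0, 7, 0, 4, 0, 7]

slow=1 fast=1: a[fast]=9≠0 swap→a[1]=9, slow++,fast++
slow=2 fast=2: a[fast]=0, fast++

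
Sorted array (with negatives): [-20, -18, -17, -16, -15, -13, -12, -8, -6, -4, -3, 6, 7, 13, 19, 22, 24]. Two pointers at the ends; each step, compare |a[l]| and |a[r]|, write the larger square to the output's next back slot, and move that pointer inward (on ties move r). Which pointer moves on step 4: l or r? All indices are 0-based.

[0,16] |-20|<=|24| out[16]=576 → r--
[0,15] |-20|<=|22| out[15]=484 → r--
[0,14] |-20|>|19| out[14]=400 → l++
[1,14] |-18|<=|19| out[13]=361 → r--

r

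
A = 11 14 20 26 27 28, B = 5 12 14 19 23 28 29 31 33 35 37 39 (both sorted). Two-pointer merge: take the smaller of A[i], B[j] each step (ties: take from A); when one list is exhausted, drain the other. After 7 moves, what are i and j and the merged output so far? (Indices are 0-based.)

i=3, j=4, merged so far=[5, 11, 12, 14, 14, 19, 20]

[i=0,j=0] A[i]=11>B[j]=5 take 5 → j++
[i=0,j=1] A[i]=11<=B[j]=12 take 11 → i++
[i=1,j=1] A[i]=14>B[j]=12 take 12 → j++
[i=1,j=2] A[i]=14<=B[j]=14 take 14 → i++
[i=2,j=2] A[i]=20>B[j]=14 take 14 → j++
[i=2,j=3] A[i]=20>B[j]=19 take 19 → j++
[i=2,j=4] A[i]=20<=B[j]=23 take 20 → i++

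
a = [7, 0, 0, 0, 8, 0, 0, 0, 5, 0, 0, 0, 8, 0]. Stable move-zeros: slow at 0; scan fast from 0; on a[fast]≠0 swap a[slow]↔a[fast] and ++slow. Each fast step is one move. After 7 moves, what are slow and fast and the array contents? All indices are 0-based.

slow=0 fast=0: a[fast]=7≠0 swap→a[0]=7, slow++,fast++
slow=1 fast=1: a[fast]=0, fast++
slow=1 fast=2: a[fast]=0, fast++
slow=1 fast=3: a[fast]=0, fast++
slow=1 fast=4: a[fast]=8≠0 swap→a[1]=8, slow++,fast++
slow=2 fast=5: a[fast]=0, fast++
slow=2 fast=6: a[fast]=0, fast++

slow=2, fast=7, a=[7, 8, 0, 0, 0, 0, 0, 0, 5, 0, 0, 0, 8, 0]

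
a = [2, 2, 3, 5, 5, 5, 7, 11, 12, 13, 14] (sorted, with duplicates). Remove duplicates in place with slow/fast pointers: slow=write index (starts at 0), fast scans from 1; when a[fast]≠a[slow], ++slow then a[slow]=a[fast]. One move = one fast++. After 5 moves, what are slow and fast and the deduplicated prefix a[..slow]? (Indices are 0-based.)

slow=2, fast=6, prefix=[2, 3, 5]

(s=0,f=1) a[fast]=2=a[slow] dup → fast++
(s=0,f=2) a[fast]=3≠a[slow]=2 write a[1]=3 → slow++,fast++
(s=1,f=3) a[fast]=5≠a[slow]=3 write a[2]=5 → slow++,fast++
(s=2,f=4) a[fast]=5=a[slow] dup → fast++
(s=2,f=5) a[fast]=5=a[slow] dup → fast++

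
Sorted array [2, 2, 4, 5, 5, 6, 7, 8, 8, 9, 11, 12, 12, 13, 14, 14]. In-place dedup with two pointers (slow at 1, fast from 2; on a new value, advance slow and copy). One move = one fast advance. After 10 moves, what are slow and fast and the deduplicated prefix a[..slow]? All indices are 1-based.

slow=8, fast=12, prefix=[2, 4, 5, 6, 7, 8, 9, 11]

(s=1,f=2) a[fast]=2=a[slow] dup → fast++
(s=1,f=3) a[fast]=4≠a[slow]=2 write a[2]=4 → slow++,fast++
(s=2,f=4) a[fast]=5≠a[slow]=4 write a[3]=5 → slow++,fast++
(s=3,f=5) a[fast]=5=a[slow] dup → fast++
(s=3,f=6) a[fast]=6≠a[slow]=5 write a[4]=6 → slow++,fast++
(s=4,f=7) a[fast]=7≠a[slow]=6 write a[5]=7 → slow++,fast++
(s=5,f=8) a[fast]=8≠a[slow]=7 write a[6]=8 → slow++,fast++
(s=6,f=9) a[fast]=8=a[slow] dup → fast++
(s=6,f=10) a[fast]=9≠a[slow]=8 write a[7]=9 → slow++,fast++
(s=7,f=11) a[fast]=11≠a[slow]=9 write a[8]=11 → slow++,fast++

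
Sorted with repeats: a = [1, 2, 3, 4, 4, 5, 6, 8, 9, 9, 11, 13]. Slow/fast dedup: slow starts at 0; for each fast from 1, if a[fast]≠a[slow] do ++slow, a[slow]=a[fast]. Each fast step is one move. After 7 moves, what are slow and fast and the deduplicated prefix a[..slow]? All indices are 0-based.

slow=6, fast=8, prefix=[1, 2, 3, 4, 5, 6, 8]

(s=0,f=1) a[fast]=2≠a[slow]=1 write a[1]=2 → slow++,fast++
(s=1,f=2) a[fast]=3≠a[slow]=2 write a[2]=3 → slow++,fast++
(s=2,f=3) a[fast]=4≠a[slow]=3 write a[3]=4 → slow++,fast++
(s=3,f=4) a[fast]=4=a[slow] dup → fast++
(s=3,f=5) a[fast]=5≠a[slow]=4 write a[4]=5 → slow++,fast++
(s=4,f=6) a[fast]=6≠a[slow]=5 write a[5]=6 → slow++,fast++
(s=5,f=7) a[fast]=8≠a[slow]=6 write a[6]=8 → slow++,fast++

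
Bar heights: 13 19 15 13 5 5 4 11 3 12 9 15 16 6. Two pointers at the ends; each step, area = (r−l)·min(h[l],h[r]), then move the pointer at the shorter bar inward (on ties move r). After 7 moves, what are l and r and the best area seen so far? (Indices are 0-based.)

[0,13] min(13,6)*13=78 best=78 * → r--
[0,12] min(13,16)*12=156 best=156 * → l++
[1,12] min(19,16)*11=176 best=176 * → r--
[1,11] min(19,15)*10=150 best=176 → r--
[1,10] min(19,9)*9=81 best=176 → r--
[1,9] min(19,12)*8=96 best=176 → r--
[1,8] min(19,3)*7=21 best=176 → r--

l=1, r=7, best area=176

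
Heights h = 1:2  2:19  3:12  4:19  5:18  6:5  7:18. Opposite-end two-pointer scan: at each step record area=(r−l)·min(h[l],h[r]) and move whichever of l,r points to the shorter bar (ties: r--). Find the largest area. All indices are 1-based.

[1,7] min(2,18)*6=12 best=12 * → l++
[2,7] min(19,18)*5=90 best=90 * → r--
[2,6] min(19,5)*4=20 best=90 → r--
[2,5] min(19,18)*3=54 best=90 → r--
[2,4] min(19,19)*2=38 best=90 → r--
[2,3] min(19,12)*1=12 best=90 → r--

max area = 90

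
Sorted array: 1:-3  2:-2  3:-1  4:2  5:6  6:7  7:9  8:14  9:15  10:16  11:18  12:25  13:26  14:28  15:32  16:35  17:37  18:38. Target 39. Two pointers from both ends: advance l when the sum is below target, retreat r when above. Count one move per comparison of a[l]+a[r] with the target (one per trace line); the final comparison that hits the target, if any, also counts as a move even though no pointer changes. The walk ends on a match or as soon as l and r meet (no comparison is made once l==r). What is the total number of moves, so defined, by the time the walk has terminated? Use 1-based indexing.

l=1 r=18: -3+38=35 <39, l++
l=2 r=18: -2+38=36 <39, l++
l=3 r=18: -1+38=37 <39, l++
l=4 r=18: 2+38=40 >39, r--
l=4 r=17: 2+37=39, found

5 moves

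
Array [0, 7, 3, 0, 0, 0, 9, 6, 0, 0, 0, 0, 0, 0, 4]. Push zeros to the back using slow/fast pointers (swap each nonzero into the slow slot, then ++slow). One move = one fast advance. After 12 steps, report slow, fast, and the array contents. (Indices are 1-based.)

slow=1 fast=1: a[fast]=0, fast++
slow=1 fast=2: a[fast]=7≠0 swap→a[1]=7, slow++,fast++
slow=2 fast=3: a[fast]=3≠0 swap→a[2]=3, slow++,fast++
slow=3 fast=4: a[fast]=0, fast++
slow=3 fast=5: a[fast]=0, fast++
slow=3 fast=6: a[fast]=0, fast++
slow=3 fast=7: a[fast]=9≠0 swap→a[3]=9, slow++,fast++
slow=4 fast=8: a[fast]=6≠0 swap→a[4]=6, slow++,fast++
slow=5 fast=9: a[fast]=0, fast++
slow=5 fast=10: a[fast]=0, fast++
slow=5 fast=11: a[fast]=0, fast++
slow=5 fast=12: a[fast]=0, fast++

slow=5, fast=13, a=[7, 3, 9, 6, 0, 0, 0, 0, 0, 0, 0, 0, 0, 0, 4]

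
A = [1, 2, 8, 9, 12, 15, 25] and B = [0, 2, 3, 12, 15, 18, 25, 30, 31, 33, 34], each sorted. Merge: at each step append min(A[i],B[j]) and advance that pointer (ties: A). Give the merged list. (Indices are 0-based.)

i=0 j=0: A[i]=1>B[j]=0 take 0, j++
i=0 j=1: A[i]=1<=B[j]=2 take 1, i++
i=1 j=1: A[i]=2<=B[j]=2 take 2, i++
i=2 j=1: A[i]=8>B[j]=2 take 2, j++
i=2 j=2: A[i]=8>B[j]=3 take 3, j++
i=2 j=3: A[i]=8<=B[j]=12 take 8, i++
i=3 j=3: A[i]=9<=B[j]=12 take 9, i++
i=4 j=3: A[i]=12<=B[j]=12 take 12, i++
i=5 j=3: A[i]=15>B[j]=12 take 12, j++
i=5 j=4: A[i]=15<=B[j]=15 take 15, i++
i=6 j=4: A[i]=25>B[j]=15 take 15, j++
i=6 j=5: A[i]=25>B[j]=18 take 18, j++
i=6 j=6: A[i]=25<=B[j]=25 take 25, i++
i=7 j=6: A done, take B[j]=25, j++
i=7 j=7: A done, take B[j]=30, j++
i=7 j=8: A done, take B[j]=31, j++
i=7 j=9: A done, take B[j]=33, j++
i=7 j=10: A done, take B[j]=34, j++

[0, 1, 2, 2, 3, 8, 9, 12, 12, 15, 15, 18, 25, 25, 30, 31, 33, 34]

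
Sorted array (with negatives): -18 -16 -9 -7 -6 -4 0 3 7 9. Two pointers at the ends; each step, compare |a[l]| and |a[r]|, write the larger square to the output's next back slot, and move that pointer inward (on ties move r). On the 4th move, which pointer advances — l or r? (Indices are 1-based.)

l

[1,10] |-18|>|9| out[10]=324 → l++
[2,10] |-16|>|9| out[9]=256 → l++
[3,10] |-9|<=|9| out[8]=81 → r--
[3,9] |-9|>|7| out[7]=81 → l++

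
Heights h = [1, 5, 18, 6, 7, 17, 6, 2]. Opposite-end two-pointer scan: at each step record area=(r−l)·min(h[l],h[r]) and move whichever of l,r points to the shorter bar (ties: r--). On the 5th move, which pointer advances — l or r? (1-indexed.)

[1,8] min(1,2)*7=7 best=7 * → l++
[2,8] min(5,2)*6=12 best=12 * → r--
[2,7] min(5,6)*5=25 best=25 * → l++
[3,7] min(18,6)*4=24 best=25 → r--
[3,6] min(18,17)*3=51 best=51 * → r--

r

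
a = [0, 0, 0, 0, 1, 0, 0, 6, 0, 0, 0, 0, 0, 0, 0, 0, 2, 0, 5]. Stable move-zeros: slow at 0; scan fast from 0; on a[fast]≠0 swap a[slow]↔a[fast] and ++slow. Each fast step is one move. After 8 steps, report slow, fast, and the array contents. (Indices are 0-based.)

slow=2, fast=8, a=[1, 6, 0, 0, 0, 0, 0, 0, 0, 0, 0, 0, 0, 0, 0, 0, 2, 0, 5]

(s=0,f=0) a[fast]=0 → fast++
(s=0,f=1) a[fast]=0 → fast++
(s=0,f=2) a[fast]=0 → fast++
(s=0,f=3) a[fast]=0 → fast++
(s=0,f=4) a[fast]=1≠0 swap→a[0]=1 → slow++,fast++
(s=1,f=5) a[fast]=0 → fast++
(s=1,f=6) a[fast]=0 → fast++
(s=1,f=7) a[fast]=6≠0 swap→a[1]=6 → slow++,fast++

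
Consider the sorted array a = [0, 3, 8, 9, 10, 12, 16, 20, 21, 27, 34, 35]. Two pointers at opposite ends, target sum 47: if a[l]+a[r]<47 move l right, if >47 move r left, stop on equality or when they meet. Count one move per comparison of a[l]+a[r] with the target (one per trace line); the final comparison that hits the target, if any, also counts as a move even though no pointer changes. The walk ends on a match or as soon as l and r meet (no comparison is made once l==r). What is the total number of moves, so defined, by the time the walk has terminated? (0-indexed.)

6 moves

[0,11] 0+35=35 <47 → l++
[1,11] 3+35=38 <47 → l++
[2,11] 8+35=43 <47 → l++
[3,11] 9+35=44 <47 → l++
[4,11] 10+35=45 <47 → l++
[5,11] 12+35=47 → found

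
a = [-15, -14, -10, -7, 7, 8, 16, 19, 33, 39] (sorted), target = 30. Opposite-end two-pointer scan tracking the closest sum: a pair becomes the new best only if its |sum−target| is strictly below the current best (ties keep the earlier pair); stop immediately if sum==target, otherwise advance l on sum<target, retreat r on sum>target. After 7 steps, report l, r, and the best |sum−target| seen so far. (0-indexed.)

l=0 r=9: -15+39=24 d=6 *, l++
l=1 r=9: -14+39=25 d=5 *, l++
l=2 r=9: -10+39=29 d=1 *, l++
l=3 r=9: -7+39=32 d=2, r--
l=3 r=8: -7+33=26 d=4, l++
l=4 r=8: 7+33=40 d=10, r--
l=4 r=7: 7+19=26 d=4, l++

l=5, r=7, best |Δ|=1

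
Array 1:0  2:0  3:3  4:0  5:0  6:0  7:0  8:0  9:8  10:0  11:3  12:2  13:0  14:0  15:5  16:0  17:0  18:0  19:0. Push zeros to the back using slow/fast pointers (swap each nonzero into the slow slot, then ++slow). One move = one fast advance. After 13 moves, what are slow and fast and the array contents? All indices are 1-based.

slow=1 fast=1: a[fast]=0, fast++
slow=1 fast=2: a[fast]=0, fast++
slow=1 fast=3: a[fast]=3≠0 swap→a[1]=3, slow++,fast++
slow=2 fast=4: a[fast]=0, fast++
slow=2 fast=5: a[fast]=0, fast++
slow=2 fast=6: a[fast]=0, fast++
slow=2 fast=7: a[fast]=0, fast++
slow=2 fast=8: a[fast]=0, fast++
slow=2 fast=9: a[fast]=8≠0 swap→a[2]=8, slow++,fast++
slow=3 fast=10: a[fast]=0, fast++
slow=3 fast=11: a[fast]=3≠0 swap→a[3]=3, slow++,fast++
slow=4 fast=12: a[fast]=2≠0 swap→a[4]=2, slow++,fast++
slow=5 fast=13: a[fast]=0, fast++

slow=5, fast=14, a=[3, 8, 3, 2, 0, 0, 0, 0, 0, 0, 0, 0, 0, 0, 5, 0, 0, 0, 0]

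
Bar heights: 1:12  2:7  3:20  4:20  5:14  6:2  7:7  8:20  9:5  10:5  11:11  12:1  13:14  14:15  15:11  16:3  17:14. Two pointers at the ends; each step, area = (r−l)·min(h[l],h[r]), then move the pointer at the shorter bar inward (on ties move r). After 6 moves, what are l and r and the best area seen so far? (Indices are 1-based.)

[1,17] min(12,14)*16=192 best=192 * → l++
[2,17] min(7,14)*15=105 best=192 → l++
[3,17] min(20,14)*14=196 best=196 * → r--
[3,16] min(20,3)*13=39 best=196 → r--
[3,15] min(20,11)*12=132 best=196 → r--
[3,14] min(20,15)*11=165 best=196 → r--

l=3, r=13, best area=196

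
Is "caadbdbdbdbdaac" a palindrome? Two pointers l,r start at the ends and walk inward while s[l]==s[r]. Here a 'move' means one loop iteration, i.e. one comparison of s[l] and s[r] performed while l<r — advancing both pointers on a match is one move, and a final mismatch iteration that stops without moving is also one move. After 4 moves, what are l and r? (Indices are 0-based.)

l=0 r=14: 'c'=='c', l++,r--
l=1 r=13: 'a'=='a', l++,r--
l=2 r=12: 'a'=='a', l++,r--
l=3 r=11: 'd'=='d', l++,r--

l=4, r=10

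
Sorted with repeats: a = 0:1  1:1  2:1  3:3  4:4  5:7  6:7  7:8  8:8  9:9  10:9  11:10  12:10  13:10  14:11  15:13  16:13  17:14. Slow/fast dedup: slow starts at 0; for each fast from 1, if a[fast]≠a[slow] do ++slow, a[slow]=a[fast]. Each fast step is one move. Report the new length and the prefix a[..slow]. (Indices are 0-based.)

length 10; prefix = [1, 3, 4, 7, 8, 9, 10, 11, 13, 14]

slow=0 fast=1: a[fast]=1=a[slow] dup, fast++
slow=0 fast=2: a[fast]=1=a[slow] dup, fast++
slow=0 fast=3: a[fast]=3≠a[slow]=1 write a[1]=3, slow++,fast++
slow=1 fast=4: a[fast]=4≠a[slow]=3 write a[2]=4, slow++,fast++
slow=2 fast=5: a[fast]=7≠a[slow]=4 write a[3]=7, slow++,fast++
slow=3 fast=6: a[fast]=7=a[slow] dup, fast++
slow=3 fast=7: a[fast]=8≠a[slow]=7 write a[4]=8, slow++,fast++
slow=4 fast=8: a[fast]=8=a[slow] dup, fast++
slow=4 fast=9: a[fast]=9≠a[slow]=8 write a[5]=9, slow++,fast++
slow=5 fast=10: a[fast]=9=a[slow] dup, fast++
slow=5 fast=11: a[fast]=10≠a[slow]=9 write a[6]=10, slow++,fast++
slow=6 fast=12: a[fast]=10=a[slow] dup, fast++
slow=6 fast=13: a[fast]=10=a[slow] dup, fast++
slow=6 fast=14: a[fast]=11≠a[slow]=10 write a[7]=11, slow++,fast++
slow=7 fast=15: a[fast]=13≠a[slow]=11 write a[8]=13, slow++,fast++
slow=8 fast=16: a[fast]=13=a[slow] dup, fast++
slow=8 fast=17: a[fast]=14≠a[slow]=13 write a[9]=14, slow++,fast++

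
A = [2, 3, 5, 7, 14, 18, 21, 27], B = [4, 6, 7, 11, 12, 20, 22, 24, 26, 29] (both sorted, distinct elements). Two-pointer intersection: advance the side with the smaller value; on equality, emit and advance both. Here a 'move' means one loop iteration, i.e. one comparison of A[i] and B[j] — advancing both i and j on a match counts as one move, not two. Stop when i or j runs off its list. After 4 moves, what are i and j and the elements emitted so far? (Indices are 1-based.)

i=1 j=1: 2<4, i++
i=2 j=1: 3<4, i++
i=3 j=1: 5>4, j++
i=3 j=2: 5<6, i++

i=4, j=2, emitted=[]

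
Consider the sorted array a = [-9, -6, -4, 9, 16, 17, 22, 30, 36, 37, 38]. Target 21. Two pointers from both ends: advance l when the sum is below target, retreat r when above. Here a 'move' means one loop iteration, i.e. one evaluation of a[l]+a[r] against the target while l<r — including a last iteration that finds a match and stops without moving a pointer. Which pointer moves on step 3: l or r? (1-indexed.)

r

[1,11] -9+38=29 >21 → r--
[1,10] -9+37=28 >21 → r--
[1,9] -9+36=27 >21 → r--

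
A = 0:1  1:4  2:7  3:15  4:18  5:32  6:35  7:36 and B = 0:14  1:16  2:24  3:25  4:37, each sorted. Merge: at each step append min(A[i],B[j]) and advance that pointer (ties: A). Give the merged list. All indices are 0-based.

[i=0,j=0] A[i]=1<=B[j]=14 take 1 → i++
[i=1,j=0] A[i]=4<=B[j]=14 take 4 → i++
[i=2,j=0] A[i]=7<=B[j]=14 take 7 → i++
[i=3,j=0] A[i]=15>B[j]=14 take 14 → j++
[i=3,j=1] A[i]=15<=B[j]=16 take 15 → i++
[i=4,j=1] A[i]=18>B[j]=16 take 16 → j++
[i=4,j=2] A[i]=18<=B[j]=24 take 18 → i++
[i=5,j=2] A[i]=32>B[j]=24 take 24 → j++
[i=5,j=3] A[i]=32>B[j]=25 take 25 → j++
[i=5,j=4] A[i]=32<=B[j]=37 take 32 → i++
[i=6,j=4] A[i]=35<=B[j]=37 take 35 → i++
[i=7,j=4] A[i]=36<=B[j]=37 take 36 → i++
[i=8,j=4] A done, take B[j]=37 → j++

[1, 4, 7, 14, 15, 16, 18, 24, 25, 32, 35, 36, 37]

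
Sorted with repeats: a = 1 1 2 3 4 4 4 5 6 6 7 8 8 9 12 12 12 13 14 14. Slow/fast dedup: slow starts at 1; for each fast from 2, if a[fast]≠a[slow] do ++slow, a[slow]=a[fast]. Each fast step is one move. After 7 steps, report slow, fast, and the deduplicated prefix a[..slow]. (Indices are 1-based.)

slow=5, fast=9, prefix=[1, 2, 3, 4, 5]

slow=1 fast=2: a[fast]=1=a[slow] dup, fast++
slow=1 fast=3: a[fast]=2≠a[slow]=1 write a[2]=2, slow++,fast++
slow=2 fast=4: a[fast]=3≠a[slow]=2 write a[3]=3, slow++,fast++
slow=3 fast=5: a[fast]=4≠a[slow]=3 write a[4]=4, slow++,fast++
slow=4 fast=6: a[fast]=4=a[slow] dup, fast++
slow=4 fast=7: a[fast]=4=a[slow] dup, fast++
slow=4 fast=8: a[fast]=5≠a[slow]=4 write a[5]=5, slow++,fast++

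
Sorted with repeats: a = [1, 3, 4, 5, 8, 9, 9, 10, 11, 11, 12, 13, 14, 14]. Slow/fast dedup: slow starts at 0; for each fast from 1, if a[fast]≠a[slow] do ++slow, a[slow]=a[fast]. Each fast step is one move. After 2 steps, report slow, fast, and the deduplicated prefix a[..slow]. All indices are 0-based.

slow=2, fast=3, prefix=[1, 3, 4]

(s=0,f=1) a[fast]=3≠a[slow]=1 write a[1]=3 → slow++,fast++
(s=1,f=2) a[fast]=4≠a[slow]=3 write a[2]=4 → slow++,fast++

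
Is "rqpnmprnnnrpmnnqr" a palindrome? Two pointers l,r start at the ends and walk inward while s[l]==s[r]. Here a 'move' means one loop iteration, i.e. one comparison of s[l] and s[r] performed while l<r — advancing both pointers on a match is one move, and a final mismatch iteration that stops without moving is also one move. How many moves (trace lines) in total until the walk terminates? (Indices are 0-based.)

3 moves

[0,16] 'r'=='r' → l++,r--
[1,15] 'q'=='q' → l++,r--
[2,14] 'p'!='n' → stop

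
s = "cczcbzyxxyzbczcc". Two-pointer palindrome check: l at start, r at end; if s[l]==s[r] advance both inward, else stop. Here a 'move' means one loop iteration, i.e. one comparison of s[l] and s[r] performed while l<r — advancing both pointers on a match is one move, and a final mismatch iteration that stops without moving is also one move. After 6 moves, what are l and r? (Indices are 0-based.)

l=6, r=9

[0,15] 'c'=='c' → l++,r--
[1,14] 'c'=='c' → l++,r--
[2,13] 'z'=='z' → l++,r--
[3,12] 'c'=='c' → l++,r--
[4,11] 'b'=='b' → l++,r--
[5,10] 'z'=='z' → l++,r--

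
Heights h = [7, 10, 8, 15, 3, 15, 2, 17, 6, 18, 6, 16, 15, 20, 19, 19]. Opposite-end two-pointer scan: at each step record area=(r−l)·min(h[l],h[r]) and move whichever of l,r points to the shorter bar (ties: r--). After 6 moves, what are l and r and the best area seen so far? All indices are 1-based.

l=1 r=16: min(7,19)*15=105 best=105 *, l++
l=2 r=16: min(10,19)*14=140 best=140 *, l++
l=3 r=16: min(8,19)*13=104 best=140, l++
l=4 r=16: min(15,19)*12=180 best=180 *, l++
l=5 r=16: min(3,19)*11=33 best=180, l++
l=6 r=16: min(15,19)*10=150 best=180, l++

l=7, r=16, best area=180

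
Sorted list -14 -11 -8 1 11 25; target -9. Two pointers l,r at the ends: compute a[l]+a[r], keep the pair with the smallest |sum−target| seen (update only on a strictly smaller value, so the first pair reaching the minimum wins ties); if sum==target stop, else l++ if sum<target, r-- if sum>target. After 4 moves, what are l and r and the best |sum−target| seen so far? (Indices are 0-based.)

l=0 r=5: -14+25=11 d=20 *, r--
l=0 r=4: -14+11=-3 d=6 *, r--
l=0 r=3: -14+1=-13 d=4 *, l++
l=1 r=3: -11+1=-10 d=1 *, l++

l=2, r=3, best |Δ|=1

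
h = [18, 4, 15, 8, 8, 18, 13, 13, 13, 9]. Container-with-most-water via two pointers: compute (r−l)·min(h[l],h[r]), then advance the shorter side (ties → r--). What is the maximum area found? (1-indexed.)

l=1 r=10: min(18,9)*9=81 best=81 *, r--
l=1 r=9: min(18,13)*8=104 best=104 *, r--
l=1 r=8: min(18,13)*7=91 best=104, r--
l=1 r=7: min(18,13)*6=78 best=104, r--
l=1 r=6: min(18,18)*5=90 best=104, r--
l=1 r=5: min(18,8)*4=32 best=104, r--
l=1 r=4: min(18,8)*3=24 best=104, r--
l=1 r=3: min(18,15)*2=30 best=104, r--
l=1 r=2: min(18,4)*1=4 best=104, r--

max area = 104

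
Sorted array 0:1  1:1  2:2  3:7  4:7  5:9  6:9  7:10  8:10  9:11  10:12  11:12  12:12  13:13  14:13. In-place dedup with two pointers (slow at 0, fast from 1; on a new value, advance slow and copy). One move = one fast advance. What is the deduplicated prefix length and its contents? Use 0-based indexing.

slow=0 fast=1: a[fast]=1=a[slow] dup, fast++
slow=0 fast=2: a[fast]=2≠a[slow]=1 write a[1]=2, slow++,fast++
slow=1 fast=3: a[fast]=7≠a[slow]=2 write a[2]=7, slow++,fast++
slow=2 fast=4: a[fast]=7=a[slow] dup, fast++
slow=2 fast=5: a[fast]=9≠a[slow]=7 write a[3]=9, slow++,fast++
slow=3 fast=6: a[fast]=9=a[slow] dup, fast++
slow=3 fast=7: a[fast]=10≠a[slow]=9 write a[4]=10, slow++,fast++
slow=4 fast=8: a[fast]=10=a[slow] dup, fast++
slow=4 fast=9: a[fast]=11≠a[slow]=10 write a[5]=11, slow++,fast++
slow=5 fast=10: a[fast]=12≠a[slow]=11 write a[6]=12, slow++,fast++
slow=6 fast=11: a[fast]=12=a[slow] dup, fast++
slow=6 fast=12: a[fast]=12=a[slow] dup, fast++
slow=6 fast=13: a[fast]=13≠a[slow]=12 write a[7]=13, slow++,fast++
slow=7 fast=14: a[fast]=13=a[slow] dup, fast++

length 8; prefix = [1, 2, 7, 9, 10, 11, 12, 13]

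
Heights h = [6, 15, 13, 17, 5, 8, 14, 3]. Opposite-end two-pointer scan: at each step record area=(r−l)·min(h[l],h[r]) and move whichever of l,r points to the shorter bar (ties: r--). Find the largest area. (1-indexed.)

max area = 70

l=1 r=8: min(6,3)*7=21 best=21 *, r--
l=1 r=7: min(6,14)*6=36 best=36 *, l++
l=2 r=7: min(15,14)*5=70 best=70 *, r--
l=2 r=6: min(15,8)*4=32 best=70, r--
l=2 r=5: min(15,5)*3=15 best=70, r--
l=2 r=4: min(15,17)*2=30 best=70, l++
l=3 r=4: min(13,17)*1=13 best=70, l++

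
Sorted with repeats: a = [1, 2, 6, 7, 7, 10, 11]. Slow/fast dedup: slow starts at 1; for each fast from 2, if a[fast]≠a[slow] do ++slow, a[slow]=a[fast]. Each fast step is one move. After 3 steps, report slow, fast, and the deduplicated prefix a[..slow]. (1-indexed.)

(s=1,f=2) a[fast]=2≠a[slow]=1 write a[2]=2 → slow++,fast++
(s=2,f=3) a[fast]=6≠a[slow]=2 write a[3]=6 → slow++,fast++
(s=3,f=4) a[fast]=7≠a[slow]=6 write a[4]=7 → slow++,fast++

slow=4, fast=5, prefix=[1, 2, 6, 7]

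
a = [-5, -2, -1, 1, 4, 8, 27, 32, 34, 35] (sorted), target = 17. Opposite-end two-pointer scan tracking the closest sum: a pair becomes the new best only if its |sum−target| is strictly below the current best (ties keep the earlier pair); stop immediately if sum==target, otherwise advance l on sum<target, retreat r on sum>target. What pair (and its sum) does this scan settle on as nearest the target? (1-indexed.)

[1,10] -5+35=30 d=13 * → r--
[1,9] -5+34=29 d=12 * → r--
[1,8] -5+32=27 d=10 * → r--
[1,7] -5+27=22 d=5 * → r--
[1,6] -5+8=3 d=14 → l++
[2,6] -2+8=6 d=11 → l++
[3,6] -1+8=7 d=10 → l++
[4,6] 1+8=9 d=8 → l++
[5,6] 4+8=12 d=5 → l++

pair (-5, 27) with sum 22 (|Δ|=5)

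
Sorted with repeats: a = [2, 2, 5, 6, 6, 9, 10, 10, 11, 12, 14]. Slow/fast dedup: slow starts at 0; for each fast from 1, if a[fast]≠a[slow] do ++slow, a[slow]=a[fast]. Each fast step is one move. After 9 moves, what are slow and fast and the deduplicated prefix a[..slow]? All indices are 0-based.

slow=0 fast=1: a[fast]=2=a[slow] dup, fast++
slow=0 fast=2: a[fast]=5≠a[slow]=2 write a[1]=5, slow++,fast++
slow=1 fast=3: a[fast]=6≠a[slow]=5 write a[2]=6, slow++,fast++
slow=2 fast=4: a[fast]=6=a[slow] dup, fast++
slow=2 fast=5: a[fast]=9≠a[slow]=6 write a[3]=9, slow++,fast++
slow=3 fast=6: a[fast]=10≠a[slow]=9 write a[4]=10, slow++,fast++
slow=4 fast=7: a[fast]=10=a[slow] dup, fast++
slow=4 fast=8: a[fast]=11≠a[slow]=10 write a[5]=11, slow++,fast++
slow=5 fast=9: a[fast]=12≠a[slow]=11 write a[6]=12, slow++,fast++

slow=6, fast=10, prefix=[2, 5, 6, 9, 10, 11, 12]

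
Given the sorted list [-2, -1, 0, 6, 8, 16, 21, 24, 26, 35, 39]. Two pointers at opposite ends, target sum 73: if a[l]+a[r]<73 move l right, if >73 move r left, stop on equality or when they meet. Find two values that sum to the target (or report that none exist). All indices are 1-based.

no pair

[1,11] -2+39=37 <73 → l++
[2,11] -1+39=38 <73 → l++
[3,11] 0+39=39 <73 → l++
[4,11] 6+39=45 <73 → l++
[5,11] 8+39=47 <73 → l++
[6,11] 16+39=55 <73 → l++
[7,11] 21+39=60 <73 → l++
[8,11] 24+39=63 <73 → l++
[9,11] 26+39=65 <73 → l++
[10,11] 35+39=74 >73 → r--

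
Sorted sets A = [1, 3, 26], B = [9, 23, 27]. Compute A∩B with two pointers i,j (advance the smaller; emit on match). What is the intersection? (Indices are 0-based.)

i=0 j=0: 1<9, i++
i=1 j=0: 3<9, i++
i=2 j=0: 26>9, j++
i=2 j=1: 26>23, j++
i=2 j=2: 26<27, i++

intersection = []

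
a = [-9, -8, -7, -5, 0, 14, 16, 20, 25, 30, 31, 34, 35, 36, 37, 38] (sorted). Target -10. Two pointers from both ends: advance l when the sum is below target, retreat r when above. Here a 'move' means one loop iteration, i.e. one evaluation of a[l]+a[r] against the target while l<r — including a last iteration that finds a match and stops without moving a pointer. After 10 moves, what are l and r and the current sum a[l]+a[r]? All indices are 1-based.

l=1, r=6, sum=5

[1,16] -9+38=29 >-10 → r--
[1,15] -9+37=28 >-10 → r--
[1,14] -9+36=27 >-10 → r--
[1,13] -9+35=26 >-10 → r--
[1,12] -9+34=25 >-10 → r--
[1,11] -9+31=22 >-10 → r--
[1,10] -9+30=21 >-10 → r--
[1,9] -9+25=16 >-10 → r--
[1,8] -9+20=11 >-10 → r--
[1,7] -9+16=7 >-10 → r--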